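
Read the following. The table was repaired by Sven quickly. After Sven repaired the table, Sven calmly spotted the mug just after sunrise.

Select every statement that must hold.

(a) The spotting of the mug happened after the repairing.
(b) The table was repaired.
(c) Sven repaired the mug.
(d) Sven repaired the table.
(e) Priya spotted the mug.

(a) Entailed — the narrative places the repairing before the spotting.
(b) Entailed — this follows by dropping conjuncts from the repairing event's description.
(c) Not entailed — Sven repaired the table, not the mug; the mug belongs to the spotting event.
(d) Entailed — this follows by dropping conjuncts from the repairing event's description.
(e) Not entailed — the passage has Sven spotting the mug, not Priya.

(a), (b), (d)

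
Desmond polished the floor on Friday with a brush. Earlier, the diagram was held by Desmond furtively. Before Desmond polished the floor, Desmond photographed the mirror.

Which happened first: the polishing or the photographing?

the photographing

The connectives place the photographing before the polishing.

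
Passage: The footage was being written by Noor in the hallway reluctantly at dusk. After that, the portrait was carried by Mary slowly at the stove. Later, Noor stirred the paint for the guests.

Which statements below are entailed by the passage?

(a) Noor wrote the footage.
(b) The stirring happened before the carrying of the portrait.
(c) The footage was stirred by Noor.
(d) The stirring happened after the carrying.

(d)

(a) Not entailed — 'was writing' is progressive on an accomplishment; it does not entail the completed 'wrote'.
(b) Not entailed — the narrative places the carrying before the stirring, not after.
(c) Not entailed — Noor stirred the paint, not the footage; the footage belongs to the writing event.
(d) Entailed — the narrative places the carrying before the stirring.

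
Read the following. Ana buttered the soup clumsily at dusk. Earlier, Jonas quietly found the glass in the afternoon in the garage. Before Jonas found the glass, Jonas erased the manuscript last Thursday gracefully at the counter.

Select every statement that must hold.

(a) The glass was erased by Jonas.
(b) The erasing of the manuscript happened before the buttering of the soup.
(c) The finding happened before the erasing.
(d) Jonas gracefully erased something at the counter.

(a) Not entailed — Jonas erased the manuscript, not the glass; the glass belongs to the finding event.
(b) Entailed — the narrative places the erasing before the buttering.
(c) Not entailed — the narrative places the erasing before the finding, not after.
(d) Entailed — every conjunct here is already in the original erasing event.

(b), (d)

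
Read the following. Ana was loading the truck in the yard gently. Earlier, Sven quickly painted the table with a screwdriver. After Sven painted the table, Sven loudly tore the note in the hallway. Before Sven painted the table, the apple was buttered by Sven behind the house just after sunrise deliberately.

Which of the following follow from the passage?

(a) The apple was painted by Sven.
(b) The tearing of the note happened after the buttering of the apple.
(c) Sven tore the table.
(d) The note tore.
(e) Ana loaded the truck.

(b), (d)

(a) Not entailed — Sven painted the table, not the apple; the apple belongs to the buttering event.
(b) Entailed — the narrative places the buttering before the tearing.
(c) Not entailed — Sven tore the note, not the table; the table belongs to the painting event.
(d) Entailed — 'Sven tore the note' is causative; it entails the inchoative 'the note tore'.
(e) Not entailed — 'was loading' is progressive on an accomplishment; it does not entail the completed 'loaded'.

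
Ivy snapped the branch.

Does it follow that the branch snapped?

yes

'Ivy snapped the branch' is the causative; it entails the inchoative 'the branch snapped'.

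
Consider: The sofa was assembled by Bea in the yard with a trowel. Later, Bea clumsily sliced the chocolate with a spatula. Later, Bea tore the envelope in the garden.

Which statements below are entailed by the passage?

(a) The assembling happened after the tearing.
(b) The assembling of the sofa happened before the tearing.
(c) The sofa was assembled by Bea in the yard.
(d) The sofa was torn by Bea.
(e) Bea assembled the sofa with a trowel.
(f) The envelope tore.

(a) Not entailed — the narrative places the assembling before the tearing, not after.
(b) Entailed — the narrative places the assembling before the tearing.
(c) Entailed — the original entails any weakening of itself; this just drops 'with a trowel'.
(d) Not entailed — Bea tore the envelope, not the sofa; the sofa belongs to the assembling event.
(e) Entailed — dropping 'in the yard' leaves a sub-description the original still satisfies.
(f) Entailed — 'Bea tore the envelope' is causative; it entails the inchoative 'the envelope tore'.

(b), (c), (e), (f)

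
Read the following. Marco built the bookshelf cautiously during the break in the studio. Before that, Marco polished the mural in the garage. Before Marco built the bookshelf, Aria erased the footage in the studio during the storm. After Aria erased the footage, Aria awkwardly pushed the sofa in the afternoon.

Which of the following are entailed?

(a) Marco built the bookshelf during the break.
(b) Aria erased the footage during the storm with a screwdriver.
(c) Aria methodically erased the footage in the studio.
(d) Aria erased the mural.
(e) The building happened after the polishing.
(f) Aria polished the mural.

(a) Entailed — every conjunct here is already in the original building event.
(b) Not entailed — 'with a screwdriver' adds information not in the original event.
(c) Not entailed — 'methodically' adds information not in the original event.
(d) Not entailed — Aria erased the footage, not the mural; the mural belongs to the polishing event.
(e) Entailed — the narrative places the polishing before the building.
(f) Not entailed — the passage has Marco polishing the mural, not Aria.

(a), (e)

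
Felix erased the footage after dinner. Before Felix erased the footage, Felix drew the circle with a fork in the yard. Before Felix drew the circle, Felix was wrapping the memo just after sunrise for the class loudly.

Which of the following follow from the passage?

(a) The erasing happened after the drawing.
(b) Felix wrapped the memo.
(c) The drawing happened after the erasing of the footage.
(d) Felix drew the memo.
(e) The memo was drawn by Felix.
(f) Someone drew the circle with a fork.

(a), (f)

(a) Entailed — the narrative places the drawing before the erasing.
(b) Not entailed — 'was wrapping' is progressive on an accomplishment; it does not entail the completed 'wrapped'.
(c) Not entailed — the narrative places the drawing before the erasing, not after.
(d) Not entailed — Felix drew the circle, not the memo; the memo belongs to the wrapping event.
(e) Not entailed — Felix drew the circle, not the memo; the memo belongs to the wrapping event.
(f) Entailed — every conjunct here is already in the original drawing event.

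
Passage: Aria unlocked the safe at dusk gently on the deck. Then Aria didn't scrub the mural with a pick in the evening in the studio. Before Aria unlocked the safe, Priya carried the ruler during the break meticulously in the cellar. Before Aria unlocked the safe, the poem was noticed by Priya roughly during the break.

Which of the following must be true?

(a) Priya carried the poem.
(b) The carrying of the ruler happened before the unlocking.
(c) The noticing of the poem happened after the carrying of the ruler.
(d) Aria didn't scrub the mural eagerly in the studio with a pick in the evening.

(a) Not entailed — Priya carried the ruler, not the poem; the poem belongs to the noticing event.
(b) Entailed — the narrative places the carrying before the unlocking.
(c) Not entailed — the narrative doesn't order the carrying relative to the noticing.
(d) Entailed — under negation, adding a further restriction is entailed: if no such scrubbing event occurred, none occurred eagerly either.

(b), (d)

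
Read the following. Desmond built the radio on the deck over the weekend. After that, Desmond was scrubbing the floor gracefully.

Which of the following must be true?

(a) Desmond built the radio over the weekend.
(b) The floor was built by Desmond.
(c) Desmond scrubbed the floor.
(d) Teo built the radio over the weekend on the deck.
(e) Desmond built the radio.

(a), (c), (e)

(a) Entailed — this follows by dropping conjuncts from the building event's description.
(b) Not entailed — Desmond built the radio, not the floor; the floor belongs to the scrubbing event.
(c) Entailed — 'scrub' is an activity; 'was scrubbing' entails that some scrubbing happened, so 'scrubbed' holds.
(d) Not entailed — the passage has Desmond building the radio, not Teo.
(e) Entailed — dropping 'on the deck', 'over the weekend' leaves a sub-description the original still satisfies.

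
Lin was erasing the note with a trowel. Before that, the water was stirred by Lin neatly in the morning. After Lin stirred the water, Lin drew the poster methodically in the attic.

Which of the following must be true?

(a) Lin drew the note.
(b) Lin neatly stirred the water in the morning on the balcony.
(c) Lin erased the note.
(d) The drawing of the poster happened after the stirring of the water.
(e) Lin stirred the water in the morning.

(a) Not entailed — Lin drew the poster, not the note; the note belongs to the erasing event.
(b) Not entailed — 'on the balcony' adds information not in the original event.
(c) Not entailed — 'was erasing' is progressive on an accomplishment; it does not entail the completed 'erased'.
(d) Entailed — the narrative places the stirring before the drawing.
(e) Entailed — dropping 'neatly' leaves a sub-description the original still satisfies.

(d), (e)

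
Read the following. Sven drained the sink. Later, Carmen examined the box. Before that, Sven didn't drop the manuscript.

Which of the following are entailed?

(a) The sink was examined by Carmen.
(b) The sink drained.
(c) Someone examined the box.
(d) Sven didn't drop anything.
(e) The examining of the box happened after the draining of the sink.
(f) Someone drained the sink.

(b), (c), (e), (f)

(a) Not entailed — Carmen examined the box, not the sink; the sink belongs to the draining event.
(b) Entailed — 'Sven drained the sink' is causative; it entails the inchoative 'the sink drained'.
(c) Entailed — generalizing the agent leaves a sub-description the original still satisfies.
(d) Not entailed — the original only denies this specific event; Sven may have dropped something else.
(e) Entailed — the narrative places the draining before the examining.
(f) Entailed — the original entails any weakening of itself; this just generalizes the agent.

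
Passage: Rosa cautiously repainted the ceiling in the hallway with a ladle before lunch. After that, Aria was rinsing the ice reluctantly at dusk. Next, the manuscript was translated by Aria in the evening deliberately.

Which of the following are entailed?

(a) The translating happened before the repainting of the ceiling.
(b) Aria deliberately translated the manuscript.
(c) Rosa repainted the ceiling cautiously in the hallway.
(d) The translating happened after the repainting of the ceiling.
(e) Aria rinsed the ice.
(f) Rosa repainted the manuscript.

(a) Not entailed — the narrative places the repainting before the translating, not after.
(b) Entailed — this follows by dropping conjuncts from the translating event's description.
(c) Entailed — every conjunct here is already in the original repainting event.
(d) Entailed — the narrative places the repainting before the translating.
(e) Entailed — 'rinse' is an activity; 'was rinsing' entails that some rinsing happened, so 'rinsed' holds.
(f) Not entailed — Rosa repainted the ceiling, not the manuscript; the manuscript belongs to the translating event.

(b), (c), (d), (e)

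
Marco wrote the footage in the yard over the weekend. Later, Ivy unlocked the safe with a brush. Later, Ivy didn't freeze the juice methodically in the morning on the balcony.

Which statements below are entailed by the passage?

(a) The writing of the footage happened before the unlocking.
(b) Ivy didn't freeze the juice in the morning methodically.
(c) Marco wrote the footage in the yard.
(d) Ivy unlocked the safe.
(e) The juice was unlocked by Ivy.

(a) Entailed — the narrative places the writing before the unlocking.
(b) Not entailed — dropping 'on the balcony' under negation is not valid — the original leaves open that Ivy froze the juice some other way.
(c) Entailed — this follows by dropping conjuncts from the writing event's description.
(d) Entailed — the original entails any weakening of itself; this just drops 'with a brush'.
(e) Not entailed — Ivy unlocked the safe, not the juice; the juice belongs to the freezing event.

(a), (c), (d)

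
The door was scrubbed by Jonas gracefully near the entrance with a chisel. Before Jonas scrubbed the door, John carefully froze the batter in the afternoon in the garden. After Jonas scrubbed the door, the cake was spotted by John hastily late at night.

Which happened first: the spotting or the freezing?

The connectives place the freezing before the spotting.

the freezing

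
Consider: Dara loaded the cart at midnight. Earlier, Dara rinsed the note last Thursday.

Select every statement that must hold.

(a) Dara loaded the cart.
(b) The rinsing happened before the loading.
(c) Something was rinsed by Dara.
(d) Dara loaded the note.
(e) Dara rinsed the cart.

(a) Entailed — this follows by dropping conjuncts from the loading event's description.
(b) Entailed — the narrative places the rinsing before the loading.
(c) Entailed — dropping 'last Thursday' and generalizing the patient leaves a sub-description the original still satisfies.
(d) Not entailed — Dara loaded the cart, not the note; the note belongs to the rinsing event.
(e) Not entailed — Dara rinsed the note, not the cart; the cart belongs to the loading event.

(a), (b), (c)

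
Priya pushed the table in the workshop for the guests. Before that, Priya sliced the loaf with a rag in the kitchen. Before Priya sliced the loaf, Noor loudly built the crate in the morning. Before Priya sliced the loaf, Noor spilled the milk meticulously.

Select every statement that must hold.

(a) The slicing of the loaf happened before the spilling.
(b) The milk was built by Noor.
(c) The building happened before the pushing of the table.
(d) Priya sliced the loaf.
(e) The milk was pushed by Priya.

(c), (d)

(a) Not entailed — the narrative places the spilling before the slicing, not after.
(b) Not entailed — Noor built the crate, not the milk; the milk belongs to the spilling event.
(c) Entailed — the narrative places the building before the pushing.
(d) Entailed — dropping 'in the kitchen', 'with a rag' leaves a sub-description the original still satisfies.
(e) Not entailed — Priya pushed the table, not the milk; the milk belongs to the spilling event.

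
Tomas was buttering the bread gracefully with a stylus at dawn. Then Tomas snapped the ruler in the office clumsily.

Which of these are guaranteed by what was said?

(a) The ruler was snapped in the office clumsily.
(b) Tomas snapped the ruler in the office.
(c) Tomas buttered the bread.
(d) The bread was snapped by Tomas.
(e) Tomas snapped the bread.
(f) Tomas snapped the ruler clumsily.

(a), (b), (f)

(a) Entailed — generalizing the agent leaves a sub-description the original still satisfies.
(b) Entailed — every conjunct here is already in the original snapping event.
(c) Not entailed — 'was buttering' is progressive on an accomplishment; it does not entail the completed 'buttered'.
(d) Not entailed — Tomas snapped the ruler, not the bread; the bread belongs to the buttering event.
(e) Not entailed — Tomas snapped the ruler, not the bread; the bread belongs to the buttering event.
(f) Entailed — every conjunct here is already in the original snapping event.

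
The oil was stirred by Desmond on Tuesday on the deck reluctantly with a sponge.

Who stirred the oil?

Desmond

'Desmond' marks the agent of the stirring event.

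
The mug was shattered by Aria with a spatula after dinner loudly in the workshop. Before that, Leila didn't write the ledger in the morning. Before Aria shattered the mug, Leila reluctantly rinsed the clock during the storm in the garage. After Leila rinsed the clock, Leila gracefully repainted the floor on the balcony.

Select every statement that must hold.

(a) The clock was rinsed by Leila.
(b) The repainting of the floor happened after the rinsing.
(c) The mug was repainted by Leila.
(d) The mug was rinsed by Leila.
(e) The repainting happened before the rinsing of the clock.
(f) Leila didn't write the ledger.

(a) Entailed — every conjunct here is already in the original rinsing event.
(b) Entailed — the narrative places the rinsing before the repainting.
(c) Not entailed — Leila repainted the floor, not the mug; the mug belongs to the shattering event.
(d) Not entailed — Leila rinsed the clock, not the mug; the mug belongs to the shattering event.
(e) Not entailed — the narrative places the rinsing before the repainting, not after.
(f) Not entailed — dropping 'in the morning' under negation is not valid — the original leaves open that Leila wrote the ledger some other way.

(a), (b)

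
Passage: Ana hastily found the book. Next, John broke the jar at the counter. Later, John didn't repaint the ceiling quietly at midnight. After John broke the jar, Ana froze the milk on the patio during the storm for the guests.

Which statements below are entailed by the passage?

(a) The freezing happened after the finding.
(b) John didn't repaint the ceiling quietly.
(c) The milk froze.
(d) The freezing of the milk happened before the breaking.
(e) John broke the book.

(a) Entailed — the narrative places the finding before the freezing.
(b) Not entailed — dropping 'at midnight' under negation is not valid — the original leaves open that John repainted the ceiling some other way.
(c) Entailed — 'Ana froze the milk' is causative; it entails the inchoative 'the milk froze'.
(d) Not entailed — the narrative places the breaking before the freezing, not after.
(e) Not entailed — John broke the jar, not the book; the book belongs to the finding event.

(a), (c)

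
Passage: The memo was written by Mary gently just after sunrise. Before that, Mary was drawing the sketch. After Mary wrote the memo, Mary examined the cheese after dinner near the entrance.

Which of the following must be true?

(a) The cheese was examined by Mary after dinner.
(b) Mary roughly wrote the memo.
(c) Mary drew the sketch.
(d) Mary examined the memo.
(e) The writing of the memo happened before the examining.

(a), (e)

(a) Entailed — every conjunct here is already in the original examining event.
(b) Not entailed — 'roughly' adds a manner not in (and inconsistent with) the original.
(c) Not entailed — 'was drawing' is progressive on an accomplishment; it does not entail the completed 'drew'.
(d) Not entailed — Mary examined the cheese, not the memo; the memo belongs to the writing event.
(e) Entailed — the narrative places the writing before the examining.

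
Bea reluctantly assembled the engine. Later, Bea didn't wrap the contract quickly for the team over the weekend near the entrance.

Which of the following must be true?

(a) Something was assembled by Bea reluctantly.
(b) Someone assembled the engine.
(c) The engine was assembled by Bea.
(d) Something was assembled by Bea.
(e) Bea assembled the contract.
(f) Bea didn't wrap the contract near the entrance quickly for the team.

(a), (b), (c), (d)

(a) Entailed — this follows by dropping conjuncts from the assembling event's description.
(b) Entailed — this follows by dropping conjuncts from the assembling event's description.
(c) Entailed — the original entails any weakening of itself; this just drops 'reluctantly'.
(d) Entailed — this follows by dropping conjuncts from the assembling event's description.
(e) Not entailed — Bea assembled the engine, not the contract; the contract belongs to the wrapping event.
(f) Not entailed — dropping 'over the weekend' under negation is not valid — the original leaves open that Bea wrapped the contract some other way.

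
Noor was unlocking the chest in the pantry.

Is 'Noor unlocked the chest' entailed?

'was unlocking' is progressive; for an accomplishment like 'unlock the chest', it doesn't entail completion.

no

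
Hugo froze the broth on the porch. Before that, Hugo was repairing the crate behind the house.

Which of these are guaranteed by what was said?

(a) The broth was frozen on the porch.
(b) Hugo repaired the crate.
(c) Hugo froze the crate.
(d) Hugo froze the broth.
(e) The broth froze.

(a) Entailed — this follows by dropping conjuncts from the freezing event's description.
(b) Not entailed — 'was repairing' is progressive on an accomplishment; it does not entail the completed 'repaired'.
(c) Not entailed — Hugo froze the broth, not the crate; the crate belongs to the repairing event.
(d) Entailed — every conjunct here is already in the original freezing event.
(e) Entailed — 'Hugo froze the broth' is causative; it entails the inchoative 'the broth froze'.

(a), (d), (e)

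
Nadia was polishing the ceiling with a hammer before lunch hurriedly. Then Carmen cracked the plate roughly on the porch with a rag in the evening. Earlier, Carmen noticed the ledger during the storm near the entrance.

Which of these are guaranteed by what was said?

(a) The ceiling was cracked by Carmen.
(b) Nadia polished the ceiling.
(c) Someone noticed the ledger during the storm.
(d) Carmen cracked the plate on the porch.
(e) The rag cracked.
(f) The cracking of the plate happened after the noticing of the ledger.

(b), (c), (d), (f)

(a) Not entailed — Carmen cracked the plate, not the ceiling; the ceiling belongs to the polishing event.
(b) Entailed — 'polish' is an activity; 'was polishing' entails that some polishing happened, so 'polished' holds.
(c) Entailed — every conjunct here is already in the original noticing event.
(d) Entailed — this follows by dropping conjuncts from the cracking event's description.
(e) Not entailed — the plate is what cracked, not the rag.
(f) Entailed — the narrative places the noticing before the cracking.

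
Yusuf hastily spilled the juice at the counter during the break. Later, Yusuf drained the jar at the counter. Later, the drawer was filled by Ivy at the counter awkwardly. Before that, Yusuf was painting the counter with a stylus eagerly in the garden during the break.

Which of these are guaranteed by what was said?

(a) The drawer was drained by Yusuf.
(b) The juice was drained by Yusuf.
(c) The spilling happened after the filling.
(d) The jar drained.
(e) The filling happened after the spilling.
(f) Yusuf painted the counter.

(a) Not entailed — Yusuf drained the jar, not the drawer; the drawer belongs to the filling event.
(b) Not entailed — Yusuf drained the jar, not the juice; the juice belongs to the spilling event.
(c) Not entailed — the narrative places the spilling before the filling, not after.
(d) Entailed — 'Yusuf drained the jar' is causative; it entails the inchoative 'the jar drained'.
(e) Entailed — the narrative places the spilling before the filling.
(f) Not entailed — 'was painting' is progressive on an accomplishment; it does not entail the completed 'painted'.

(d), (e)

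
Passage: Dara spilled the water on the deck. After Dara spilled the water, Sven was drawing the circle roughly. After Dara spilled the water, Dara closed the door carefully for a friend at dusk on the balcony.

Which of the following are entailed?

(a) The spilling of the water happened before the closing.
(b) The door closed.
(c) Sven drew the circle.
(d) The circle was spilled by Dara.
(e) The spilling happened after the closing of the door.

(a) Entailed — the narrative places the spilling before the closing.
(b) Entailed — 'Dara closed the door' is causative; it entails the inchoative 'the door closed'.
(c) Not entailed — 'was drawing' is progressive on an accomplishment; it does not entail the completed 'drew'.
(d) Not entailed — Dara spilled the water, not the circle; the circle belongs to the drawing event.
(e) Not entailed — the narrative places the spilling before the closing, not after.

(a), (b)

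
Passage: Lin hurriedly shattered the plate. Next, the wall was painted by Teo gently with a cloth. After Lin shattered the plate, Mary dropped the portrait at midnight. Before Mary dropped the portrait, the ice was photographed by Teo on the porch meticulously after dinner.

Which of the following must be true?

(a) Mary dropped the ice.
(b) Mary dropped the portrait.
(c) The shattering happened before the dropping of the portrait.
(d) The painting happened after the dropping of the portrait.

(b), (c)

(a) Not entailed — Mary dropped the portrait, not the ice; the ice belongs to the photographing event.
(b) Entailed — every conjunct here is already in the original dropping event.
(c) Entailed — the narrative places the shattering before the dropping.
(d) Not entailed — the narrative doesn't order the dropping relative to the painting.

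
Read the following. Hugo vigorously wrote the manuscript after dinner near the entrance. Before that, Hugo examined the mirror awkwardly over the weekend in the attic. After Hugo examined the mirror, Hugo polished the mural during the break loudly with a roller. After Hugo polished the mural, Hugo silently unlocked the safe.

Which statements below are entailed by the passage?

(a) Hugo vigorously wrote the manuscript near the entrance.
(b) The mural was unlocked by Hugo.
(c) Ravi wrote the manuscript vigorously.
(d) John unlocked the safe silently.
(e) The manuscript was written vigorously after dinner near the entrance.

(a), (e)

(a) Entailed — every conjunct here is already in the original writing event.
(b) Not entailed — Hugo unlocked the safe, not the mural; the mural belongs to the polishing event.
(c) Not entailed — the passage has Hugo writing the manuscript, not Ravi.
(d) Not entailed — the passage has Hugo unlocking the safe, not John.
(e) Entailed — generalizing the agent leaves a sub-description the original still satisfies.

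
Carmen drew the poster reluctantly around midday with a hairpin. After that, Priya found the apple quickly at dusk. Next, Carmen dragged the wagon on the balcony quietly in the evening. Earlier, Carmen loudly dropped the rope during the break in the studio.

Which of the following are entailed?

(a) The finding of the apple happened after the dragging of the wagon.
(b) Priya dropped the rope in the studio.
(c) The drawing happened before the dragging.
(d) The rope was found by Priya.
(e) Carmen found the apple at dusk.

(a) Not entailed — the narrative places the finding before the dragging, not after.
(b) Not entailed — the passage has Carmen dropping the rope, not Priya.
(c) Entailed — the narrative places the drawing before the dragging.
(d) Not entailed — Priya found the apple, not the rope; the rope belongs to the dropping event.
(e) Not entailed — the passage has Priya finding the apple, not Carmen.

(c)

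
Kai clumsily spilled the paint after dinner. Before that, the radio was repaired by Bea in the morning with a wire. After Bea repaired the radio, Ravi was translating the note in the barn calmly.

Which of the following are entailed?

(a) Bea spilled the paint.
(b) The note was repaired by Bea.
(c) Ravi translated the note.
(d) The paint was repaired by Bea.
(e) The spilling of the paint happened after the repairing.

(e)

(a) Not entailed — the passage has Kai spilling the paint, not Bea.
(b) Not entailed — Bea repaired the radio, not the note; the note belongs to the translating event.
(c) Not entailed — 'was translating' is progressive on an accomplishment; it does not entail the completed 'translated'.
(d) Not entailed — Bea repaired the radio, not the paint; the paint belongs to the spilling event.
(e) Entailed — the narrative places the repairing before the spilling.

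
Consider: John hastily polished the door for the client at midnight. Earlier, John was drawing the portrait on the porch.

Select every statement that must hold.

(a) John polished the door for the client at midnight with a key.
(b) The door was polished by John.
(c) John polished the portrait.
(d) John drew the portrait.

(a) Not entailed — 'with a key' adds information not in the original event.
(b) Entailed — dropping 'hastily', 'for the client', 'at midnight' leaves a sub-description the original still satisfies.
(c) Not entailed — John polished the door, not the portrait; the portrait belongs to the drawing event.
(d) Not entailed — 'was drawing' is progressive on an accomplishment; it does not entail the completed 'drew'.

(b)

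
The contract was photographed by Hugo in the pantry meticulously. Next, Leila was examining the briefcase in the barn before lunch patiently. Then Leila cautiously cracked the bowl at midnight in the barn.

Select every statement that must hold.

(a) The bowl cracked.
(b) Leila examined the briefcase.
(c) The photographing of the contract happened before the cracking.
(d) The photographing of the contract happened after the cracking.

(a) Entailed — 'Leila cracked the bowl' is causative; it entails the inchoative 'the bowl cracked'.
(b) Entailed — 'examine' is an activity; 'was examining' entails that some examining happened, so 'examined' holds.
(c) Entailed — the narrative places the photographing before the cracking.
(d) Not entailed — the narrative places the photographing before the cracking, not after.

(a), (b), (c)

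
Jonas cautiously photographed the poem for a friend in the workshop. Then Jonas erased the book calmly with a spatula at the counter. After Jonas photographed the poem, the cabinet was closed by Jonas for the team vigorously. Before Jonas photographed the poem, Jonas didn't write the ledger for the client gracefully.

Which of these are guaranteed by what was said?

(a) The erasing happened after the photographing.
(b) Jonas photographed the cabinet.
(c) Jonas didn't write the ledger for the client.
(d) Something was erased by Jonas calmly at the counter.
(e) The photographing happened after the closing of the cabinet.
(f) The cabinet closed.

(a) Entailed — the narrative places the photographing before the erasing.
(b) Not entailed — Jonas photographed the poem, not the cabinet; the cabinet belongs to the closing event.
(c) Not entailed — dropping 'gracefully' under negation is not valid — the original leaves open that Jonas wrote the ledger some other way.
(d) Entailed — the original entails any weakening of itself; this just drops 'with a spatula' and generalizes the patient.
(e) Not entailed — the narrative places the photographing before the closing, not after.
(f) Entailed — 'Jonas closed the cabinet' is causative; it entails the inchoative 'the cabinet closed'.

(a), (d), (f)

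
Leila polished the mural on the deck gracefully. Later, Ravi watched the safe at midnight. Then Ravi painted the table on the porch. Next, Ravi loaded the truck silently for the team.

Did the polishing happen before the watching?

yes

The narrative orders the polishing before the watching.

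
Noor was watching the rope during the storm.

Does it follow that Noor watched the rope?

yes

'watch' is atelic; if Noor was watching the rope, then Noor watched the rope (for some time).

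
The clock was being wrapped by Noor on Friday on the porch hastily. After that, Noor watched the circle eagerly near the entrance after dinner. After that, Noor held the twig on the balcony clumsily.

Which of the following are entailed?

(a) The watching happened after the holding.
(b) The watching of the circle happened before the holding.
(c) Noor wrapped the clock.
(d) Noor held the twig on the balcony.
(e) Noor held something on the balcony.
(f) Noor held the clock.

(b), (d), (e)

(a) Not entailed — the narrative places the watching before the holding, not after.
(b) Entailed — the narrative places the watching before the holding.
(c) Not entailed — 'was wrapping' is progressive on an accomplishment; it does not entail the completed 'wrapped'.
(d) Entailed — this follows by dropping conjuncts from the holding event's description.
(e) Entailed — the original entails any weakening of itself; this just drops 'clumsily' and generalizes the patient.
(f) Not entailed — Noor held the twig, not the clock; the clock belongs to the wrapping event.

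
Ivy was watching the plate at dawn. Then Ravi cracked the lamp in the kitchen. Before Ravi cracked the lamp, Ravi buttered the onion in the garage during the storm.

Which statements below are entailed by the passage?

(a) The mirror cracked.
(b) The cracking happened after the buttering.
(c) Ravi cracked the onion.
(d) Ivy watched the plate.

(a) Not entailed — the lamp is what cracked, not the mirror.
(b) Entailed — the narrative places the buttering before the cracking.
(c) Not entailed — Ravi cracked the lamp, not the onion; the onion belongs to the buttering event.
(d) Entailed — 'watch' is an activity; 'was watching' entails that some watching happened, so 'watched' holds.

(b), (d)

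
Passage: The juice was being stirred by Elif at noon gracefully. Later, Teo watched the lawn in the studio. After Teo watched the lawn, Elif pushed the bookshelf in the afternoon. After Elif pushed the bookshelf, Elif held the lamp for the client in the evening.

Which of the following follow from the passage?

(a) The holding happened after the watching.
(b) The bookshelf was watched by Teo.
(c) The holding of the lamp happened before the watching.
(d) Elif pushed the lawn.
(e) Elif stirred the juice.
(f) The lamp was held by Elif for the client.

(a) Entailed — the narrative places the watching before the holding.
(b) Not entailed — Teo watched the lawn, not the bookshelf; the bookshelf belongs to the pushing event.
(c) Not entailed — the narrative places the watching before the holding, not after.
(d) Not entailed — Elif pushed the bookshelf, not the lawn; the lawn belongs to the watching event.
(e) Entailed — 'stir' is an activity; 'was stirring' entails that some stirring happened, so 'stirred' holds.
(f) Entailed — every conjunct here is already in the original holding event.

(a), (e), (f)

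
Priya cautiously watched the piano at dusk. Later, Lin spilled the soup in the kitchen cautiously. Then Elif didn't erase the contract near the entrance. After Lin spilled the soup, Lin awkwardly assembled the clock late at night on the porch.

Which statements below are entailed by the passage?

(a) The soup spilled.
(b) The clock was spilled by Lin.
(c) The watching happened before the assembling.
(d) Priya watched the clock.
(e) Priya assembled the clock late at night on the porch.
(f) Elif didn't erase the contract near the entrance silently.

(a), (c), (f)

(a) Entailed — 'Lin spilled the soup' is causative; it entails the inchoative 'the soup spilled'.
(b) Not entailed — Lin spilled the soup, not the clock; the clock belongs to the assembling event.
(c) Entailed — the narrative places the watching before the assembling.
(d) Not entailed — Priya watched the piano, not the clock; the clock belongs to the assembling event.
(e) Not entailed — the passage has Lin assembling the clock, not Priya.
(f) Entailed — under negation, adding a further restriction is entailed: if no such erasing event occurred, none occurred silently either.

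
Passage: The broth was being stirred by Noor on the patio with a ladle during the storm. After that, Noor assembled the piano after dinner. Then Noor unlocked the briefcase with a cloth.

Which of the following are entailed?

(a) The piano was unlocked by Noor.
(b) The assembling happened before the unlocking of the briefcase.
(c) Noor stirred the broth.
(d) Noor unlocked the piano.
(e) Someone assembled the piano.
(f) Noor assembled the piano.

(b), (c), (e), (f)

(a) Not entailed — Noor unlocked the briefcase, not the piano; the piano belongs to the assembling event.
(b) Entailed — the narrative places the assembling before the unlocking.
(c) Entailed — 'stir' is an activity; 'was stirring' entails that some stirring happened, so 'stirred' holds.
(d) Not entailed — Noor unlocked the briefcase, not the piano; the piano belongs to the assembling event.
(e) Entailed — this follows by dropping conjuncts from the assembling event's description.
(f) Entailed — the original entails any weakening of itself; this just drops 'after dinner'.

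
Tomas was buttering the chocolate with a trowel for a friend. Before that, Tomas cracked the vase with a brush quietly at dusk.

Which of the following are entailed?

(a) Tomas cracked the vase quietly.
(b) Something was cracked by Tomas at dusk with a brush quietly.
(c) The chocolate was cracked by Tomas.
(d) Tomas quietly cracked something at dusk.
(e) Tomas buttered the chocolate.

(a), (b), (d)

(a) Entailed — every conjunct here is already in the original cracking event.
(b) Entailed — generalizing the patient leaves a sub-description the original still satisfies.
(c) Not entailed — Tomas cracked the vase, not the chocolate; the chocolate belongs to the buttering event.
(d) Entailed — this follows by dropping conjuncts from the cracking event's description.
(e) Not entailed — 'was buttering' is progressive on an accomplishment; it does not entail the completed 'buttered'.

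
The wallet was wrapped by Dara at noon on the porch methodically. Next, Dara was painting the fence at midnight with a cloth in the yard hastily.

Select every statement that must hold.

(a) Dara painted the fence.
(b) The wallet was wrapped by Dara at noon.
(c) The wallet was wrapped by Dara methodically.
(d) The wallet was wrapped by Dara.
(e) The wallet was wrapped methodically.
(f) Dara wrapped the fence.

(a) Not entailed — 'was painting' is progressive on an accomplishment; it does not entail the completed 'painted'.
(b) Entailed — every conjunct here is already in the original wrapping event.
(c) Entailed — dropping 'at noon', 'on the porch' leaves a sub-description the original still satisfies.
(d) Entailed — dropping 'at noon', 'methodically', 'on the porch' leaves a sub-description the original still satisfies.
(e) Entailed — the original entails any weakening of itself; this just drops 'at noon', 'on the porch' and generalizes the agent.
(f) Not entailed — Dara wrapped the wallet, not the fence; the fence belongs to the painting event.

(b), (c), (d), (e)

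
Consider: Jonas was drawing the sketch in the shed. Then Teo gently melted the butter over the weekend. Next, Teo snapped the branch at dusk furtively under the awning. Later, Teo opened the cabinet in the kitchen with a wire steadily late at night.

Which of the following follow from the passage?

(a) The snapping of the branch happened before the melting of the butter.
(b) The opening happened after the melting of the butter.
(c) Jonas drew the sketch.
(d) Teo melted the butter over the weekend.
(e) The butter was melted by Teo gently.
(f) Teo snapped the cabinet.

(a) Not entailed — the narrative places the melting before the snapping, not after.
(b) Entailed — the narrative places the melting before the opening.
(c) Not entailed — 'was drawing' is progressive on an accomplishment; it does not entail the completed 'drew'.
(d) Entailed — this follows by dropping conjuncts from the melting event's description.
(e) Entailed — every conjunct here is already in the original melting event.
(f) Not entailed — Teo snapped the branch, not the cabinet; the cabinet belongs to the opening event.

(b), (d), (e)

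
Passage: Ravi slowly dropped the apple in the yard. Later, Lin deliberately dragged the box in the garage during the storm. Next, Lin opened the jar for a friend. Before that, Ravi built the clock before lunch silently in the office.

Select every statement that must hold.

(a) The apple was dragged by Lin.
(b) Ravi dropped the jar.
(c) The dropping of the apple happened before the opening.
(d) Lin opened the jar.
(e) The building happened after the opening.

(a) Not entailed — Lin dragged the box, not the apple; the apple belongs to the dropping event.
(b) Not entailed — Ravi dropped the apple, not the jar; the jar belongs to the opening event.
(c) Entailed — the narrative places the dropping before the opening.
(d) Entailed — the original entails any weakening of itself; this just drops 'for a friend'.
(e) Not entailed — the narrative places the building before the opening, not after.

(c), (d)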